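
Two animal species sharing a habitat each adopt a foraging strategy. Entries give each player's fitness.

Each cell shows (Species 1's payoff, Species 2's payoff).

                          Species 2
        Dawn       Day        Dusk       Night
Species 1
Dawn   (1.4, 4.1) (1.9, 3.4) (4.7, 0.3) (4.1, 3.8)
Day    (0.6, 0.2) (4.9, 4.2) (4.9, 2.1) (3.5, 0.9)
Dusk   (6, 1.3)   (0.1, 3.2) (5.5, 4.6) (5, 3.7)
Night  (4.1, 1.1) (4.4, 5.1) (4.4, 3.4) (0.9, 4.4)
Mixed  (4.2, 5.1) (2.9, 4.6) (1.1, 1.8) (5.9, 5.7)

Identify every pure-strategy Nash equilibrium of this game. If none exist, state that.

Pure-strategy Nash equilibria: (Day, Day) and (Dusk, Dusk) and (Mixed, Night)

Check each profile: it is a Nash equilibrium iff no player can strictly gain by switching unilaterally.
(Dawn, Dawn): Species 1 can switch to Dusk (1.4 → 6). Not NE.
(Dawn, Day): Species 1 can switch to Day (1.9 → 4.9). Not NE.
(Dawn, Dusk): Species 1 can switch to Day (4.7 → 4.9). Not NE.
(Dawn, Night): Species 1 can switch to Dusk (4.1 → 5). Not NE.
(Day, Dawn): Species 1 can switch to Dawn (0.6 → 1.4). Not NE.
(Day, Day): Species 1 gets 4.9, best alternative 4.4; Species 2 gets 4.2, best alternative 2.1. No profitable deviation — NE.
(Day, Dusk): Species 1 can switch to Dusk (4.9 → 5.5). Not NE.
(Day, Night): Species 1 can switch to Dawn (3.5 → 4.1). Not NE.
(Dusk, Dawn): Species 2 can switch to Day (1.3 → 3.2). Not NE.
(Dusk, Day): Species 1 can switch to Dawn (0.1 → 1.9). Not NE.
(Dusk, Dusk): Species 1 gets 5.5, best alternative 4.9; Species 2 gets 4.6, best alternative 3.7. No profitable deviation — NE.
(Dusk, Night): Species 1 can switch to Mixed (5 → 5.9). Not NE.
(Night, Dawn): Species 1 can switch to Dusk (4.1 → 6). Not NE.
(Night, Day): Species 1 can switch to Day (4.4 → 4.9). Not NE.
(Mixed, Night): Species 1 gets 5.9, best alternative 5; Species 2 gets 5.7, best alternative 5.1. No profitable deviation — NE.
(The remaining 5 profiles each have a profitable deviation by the same check.)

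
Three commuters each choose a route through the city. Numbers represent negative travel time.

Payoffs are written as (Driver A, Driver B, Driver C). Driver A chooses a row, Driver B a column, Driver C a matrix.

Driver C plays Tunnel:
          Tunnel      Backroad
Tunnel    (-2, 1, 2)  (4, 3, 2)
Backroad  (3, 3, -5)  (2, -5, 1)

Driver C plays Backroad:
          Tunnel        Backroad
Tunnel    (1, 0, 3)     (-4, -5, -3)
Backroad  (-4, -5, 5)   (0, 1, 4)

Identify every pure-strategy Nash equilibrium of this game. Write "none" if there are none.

Pure-strategy Nash equilibria: (Tunnel, Tunnel, Backroad); (Tunnel, Backroad, Tunnel); (Backroad, Backroad, Backroad)

For each player, find the best response to each opponent profile; mutual best responses are the pure NE.
Driver A against (Tunnel, Tunnel): payoffs -2, 3 → best response Backroad.
Driver A against (Tunnel, Backroad): payoffs 1, -4 → best response Tunnel.
Driver A against (Backroad, Tunnel): payoffs 4, 2 → best response Tunnel.
Driver A against (Backroad, Backroad): payoffs -4, 0 → best response Backroad.
Driver B against (Tunnel, Tunnel): payoffs 1, 3 → best response Backroad.
Driver B against (Tunnel, Backroad): payoffs 0, -5 → best response Tunnel.
Driver B against (Backroad, Tunnel): payoffs 3, -5 → best response Tunnel.
Driver B against (Backroad, Backroad): payoffs -5, 1 → best response Backroad.
Driver C against (Tunnel, Tunnel): payoffs 2, 3 → best response Backroad.
Driver C against (Tunnel, Backroad): payoffs 2, -3 → best response Tunnel.
Driver C against (Backroad, Tunnel): payoffs -5, 5 → best response Backroad.
Driver C against (Backroad, Backroad): payoffs 1, 4 → best response Backroad.
Mutual best responses: (Tunnel, Tunnel, Backroad); (Tunnel, Backroad, Tunnel); (Backroad, Backroad, Backroad).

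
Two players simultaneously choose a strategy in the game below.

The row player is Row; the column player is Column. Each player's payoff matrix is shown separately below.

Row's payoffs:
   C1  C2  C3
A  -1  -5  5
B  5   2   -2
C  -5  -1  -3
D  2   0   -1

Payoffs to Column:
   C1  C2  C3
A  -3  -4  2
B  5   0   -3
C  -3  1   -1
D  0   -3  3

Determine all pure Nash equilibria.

(A, C3), (B, C1)

(A, C1): Row can switch to B (-1 → 5). Not NE.
(A, C2): Row can switch to B (-5 → 2). Not NE.
(A, C3): Row gets 5, best alternative -1; Column gets 2, best alternative -3. No profitable deviation — NE.
(B, C1): Row gets 5, best alternative 2; Column gets 5, best alternative 0. No profitable deviation — NE.
(B, C2): Column can switch to C1 (0 → 5). Not NE.
(B, C3): Row can switch to A (-2 → 5). Not NE.
(C, C1): Row can switch to A (-5 → -1). Not NE.
(C, C2): Row can switch to B (-1 → 2). Not NE.
(C, C3): Row can switch to A (-3 → 5). Not NE.
(D, C1): Row can switch to B (2 → 5). Not NE.
(D, C2): Row can switch to B (0 → 2). Not NE.
(D, C3): Row can switch to A (-1 → 5). Not NE.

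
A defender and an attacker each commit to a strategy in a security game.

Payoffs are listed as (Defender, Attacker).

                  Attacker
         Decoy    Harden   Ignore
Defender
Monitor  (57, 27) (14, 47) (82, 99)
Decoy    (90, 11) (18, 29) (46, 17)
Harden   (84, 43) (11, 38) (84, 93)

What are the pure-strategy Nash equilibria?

Defender against Decoy: payoffs 57, 90, 84 → best response Decoy.
Defender against Harden: payoffs 14, 18, 11 → best response Decoy.
Defender against Ignore: payoffs 82, 46, 84 → best response Harden.
Attacker against Monitor: payoffs 27, 47, 99 → best response Ignore.
Attacker against Decoy: payoffs 11, 29, 17 → best response Harden.
Attacker against Harden: payoffs 43, 38, 93 → best response Ignore.
Mutual best responses: (Decoy, Harden); (Harden, Ignore).

(Decoy, Harden); (Harden, Ignore)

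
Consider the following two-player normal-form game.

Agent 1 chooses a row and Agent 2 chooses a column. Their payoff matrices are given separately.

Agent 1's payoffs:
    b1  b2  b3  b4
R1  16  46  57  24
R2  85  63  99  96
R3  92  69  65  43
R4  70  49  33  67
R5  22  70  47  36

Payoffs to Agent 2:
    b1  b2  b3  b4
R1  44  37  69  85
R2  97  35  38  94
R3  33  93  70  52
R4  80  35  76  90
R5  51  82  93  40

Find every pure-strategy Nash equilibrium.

(R1, b1): Agent 1 can switch to R2 (16 → 85). Not NE.
(R1, b2): Agent 1 can switch to R2 (46 → 63). Not NE.
(R1, b3): Agent 1 can switch to R2 (57 → 99). Not NE.
(R1, b4): Agent 1 can switch to R2 (24 → 96). Not NE.
(R2, b1): Agent 1 can switch to R3 (85 → 92). Not NE.
(R2, b2): Agent 1 can switch to R3 (63 → 69). Not NE.
(R2, b3): Agent 2 can switch to b1 (38 → 97). Not NE.
(R2, b4): Agent 2 can switch to b1 (94 → 97). Not NE.
(The remaining 12 profiles each have a profitable deviation by the same check.)

none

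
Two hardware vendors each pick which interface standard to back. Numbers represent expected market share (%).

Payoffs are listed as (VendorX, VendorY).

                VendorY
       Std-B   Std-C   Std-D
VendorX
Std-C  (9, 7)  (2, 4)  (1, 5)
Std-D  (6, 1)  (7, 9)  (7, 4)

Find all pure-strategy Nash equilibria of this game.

(Std-C, Std-B): VendorX gets 9, best alternative 6; VendorY gets 7, best alternative 5. No profitable deviation — NE.
(Std-C, Std-C): VendorX can switch to Std-D (2 → 7). Not NE.
(Std-C, Std-D): VendorX can switch to Std-D (1 → 7). Not NE.
(Std-D, Std-B): VendorX can switch to Std-C (6 → 9). Not NE.
(Std-D, Std-C): VendorX gets 7, best alternative 2; VendorY gets 9, best alternative 4. No profitable deviation — NE.
(Std-D, Std-D): VendorY can switch to Std-C (4 → 9). Not NE.

Pure-strategy Nash equilibria: (Std-C, Std-B) and (Std-D, Std-C)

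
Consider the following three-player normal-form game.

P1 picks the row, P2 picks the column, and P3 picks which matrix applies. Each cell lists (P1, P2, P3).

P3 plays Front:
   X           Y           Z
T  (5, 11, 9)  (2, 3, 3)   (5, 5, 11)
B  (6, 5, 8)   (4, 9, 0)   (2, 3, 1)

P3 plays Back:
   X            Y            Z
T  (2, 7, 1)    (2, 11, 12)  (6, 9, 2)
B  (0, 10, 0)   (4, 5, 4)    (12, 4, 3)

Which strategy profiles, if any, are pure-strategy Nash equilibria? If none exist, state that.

This game has no pure Nash equilibrium.

Check each profile: it is a Nash equilibrium iff no player can strictly gain by switching unilaterally.
(T, X, Front): P1 can switch to B (5 → 6). Not NE.
(T, X, Back): P2 can switch to Y (7 → 11). Not NE.
(T, Y, Front): P1 can switch to B (2 → 4). Not NE.
(T, Y, Back): P1 can switch to B (2 → 4). Not NE.
(T, Z, Front): P2 can switch to X (5 → 11). Not NE.
(T, Z, Back): P1 can switch to B (6 → 12). Not NE.
(B, X, Front): P2 can switch to Y (5 → 9). Not NE.
(B, X, Back): P1 can switch to T (0 → 2). Not NE.
(B, Y, Front): P3 can switch to Back (0 → 4). Not NE.
(B, Y, Back): P2 can switch to X (5 → 10). Not NE.
(B, Z, Front): P1 can switch to T (2 → 5). Not NE.
(B, Z, Back): P2 can switch to X (4 → 10). Not NE.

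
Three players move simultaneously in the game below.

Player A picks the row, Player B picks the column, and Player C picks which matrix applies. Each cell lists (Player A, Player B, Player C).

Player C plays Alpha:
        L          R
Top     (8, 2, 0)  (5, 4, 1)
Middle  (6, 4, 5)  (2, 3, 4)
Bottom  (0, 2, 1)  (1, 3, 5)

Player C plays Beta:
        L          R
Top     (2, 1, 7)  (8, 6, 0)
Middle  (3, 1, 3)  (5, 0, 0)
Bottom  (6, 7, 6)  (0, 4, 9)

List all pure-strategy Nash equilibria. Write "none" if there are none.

(Top, L, Alpha): Player B can switch to R (2 → 4). Not NE.
(Top, L, Beta): Player A can switch to Middle (2 → 3). Not NE.
(Top, R, Alpha): Player A gets 5, best alternative 2; Player B gets 4, best alternative 2; Player C gets 1, best alternative 0. No profitable deviation — NE.
(Top, R, Beta): Player C can switch to Alpha (0 → 1). Not NE.
(Middle, L, Alpha): Player A can switch to Top (6 → 8). Not NE.
(Middle, L, Beta): Player A can switch to Bottom (3 → 6). Not NE.
(Middle, R, Alpha): Player A can switch to Top (2 → 5). Not NE.
(Middle, R, Beta): Player A can switch to Top (5 → 8). Not NE.
(Bottom, L, Alpha): Player A can switch to Top (0 → 8). Not NE.
(Bottom, L, Beta): Player A gets 6, best alternative 3; Player B gets 7, best alternative 4; Player C gets 6, best alternative 1. No profitable deviation — NE.
(Bottom, R, Alpha): Player A can switch to Top (1 → 5). Not NE.
(Bottom, R, Beta): Player A can switch to Top (0 → 8). Not NE.

The pure Nash equilibria are (Top, R, Alpha) and (Bottom, L, Beta).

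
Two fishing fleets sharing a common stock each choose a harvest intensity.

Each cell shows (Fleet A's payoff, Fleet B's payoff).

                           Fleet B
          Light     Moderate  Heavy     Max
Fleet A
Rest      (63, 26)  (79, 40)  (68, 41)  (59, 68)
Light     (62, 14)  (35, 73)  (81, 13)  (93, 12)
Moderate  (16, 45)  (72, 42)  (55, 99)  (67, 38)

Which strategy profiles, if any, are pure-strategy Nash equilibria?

Mark each player's best response to every combination of opponents' strategies; a profile where every player is best-responding is a pure Nash equilibrium.
Fleet A against Light: payoffs 63, 62, 16 → best response Rest.
Fleet A against Moderate: payoffs 79, 35, 72 → best response Rest.
Fleet A against Heavy: payoffs 68, 81, 55 → best response Light.
Fleet A against Max: payoffs 59, 93, 67 → best response Light.
Fleet B against Rest: payoffs 26, 40, 41, 68 → best response Max.
Fleet B against Light: payoffs 14, 73, 13, 12 → best response Moderate.
Fleet B against Moderate: payoffs 45, 42, 99, 38 → best response Heavy.
No profile is a mutual best response for all players.

This game has no pure Nash equilibrium.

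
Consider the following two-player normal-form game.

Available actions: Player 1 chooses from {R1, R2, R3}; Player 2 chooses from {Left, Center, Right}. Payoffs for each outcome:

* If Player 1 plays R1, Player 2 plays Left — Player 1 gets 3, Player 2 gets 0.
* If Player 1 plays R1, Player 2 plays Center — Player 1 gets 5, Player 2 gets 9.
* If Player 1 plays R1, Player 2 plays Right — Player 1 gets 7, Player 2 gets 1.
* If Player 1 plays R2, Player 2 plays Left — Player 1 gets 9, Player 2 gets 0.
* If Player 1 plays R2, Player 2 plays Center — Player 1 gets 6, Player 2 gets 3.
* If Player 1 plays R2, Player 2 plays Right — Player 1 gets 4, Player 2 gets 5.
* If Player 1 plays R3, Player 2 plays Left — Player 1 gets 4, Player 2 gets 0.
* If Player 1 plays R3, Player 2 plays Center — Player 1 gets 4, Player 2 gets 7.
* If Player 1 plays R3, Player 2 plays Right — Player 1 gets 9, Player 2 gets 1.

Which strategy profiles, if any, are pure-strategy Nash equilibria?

This game has no pure Nash equilibrium.

Player 1 against Left: payoffs 3, 9, 4 → best response R2.
Player 1 against Center: payoffs 5, 6, 4 → best response R2.
Player 1 against Right: payoffs 7, 4, 9 → best response R3.
Player 2 against R1: payoffs 0, 9, 1 → best response Center.
Player 2 against R2: payoffs 0, 3, 5 → best response Right.
Player 2 against R3: payoffs 0, 7, 1 → best response Center.
No profile is a mutual best response for all players.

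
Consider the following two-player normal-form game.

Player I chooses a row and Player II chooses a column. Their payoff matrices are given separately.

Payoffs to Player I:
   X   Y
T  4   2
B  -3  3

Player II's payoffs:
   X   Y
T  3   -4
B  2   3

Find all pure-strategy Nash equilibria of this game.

For each player, find the best response to each opponent profile; mutual best responses are the pure NE.
Player I against X: payoffs 4, -3 → best response T.
Player I against Y: payoffs 2, 3 → best response B.
Player II against T: payoffs 3, -4 → best response X.
Player II against B: payoffs 2, 3 → best response Y.
Mutual best responses: (T, X); (B, Y).

The pure Nash equilibria are (T, X) and (B, Y).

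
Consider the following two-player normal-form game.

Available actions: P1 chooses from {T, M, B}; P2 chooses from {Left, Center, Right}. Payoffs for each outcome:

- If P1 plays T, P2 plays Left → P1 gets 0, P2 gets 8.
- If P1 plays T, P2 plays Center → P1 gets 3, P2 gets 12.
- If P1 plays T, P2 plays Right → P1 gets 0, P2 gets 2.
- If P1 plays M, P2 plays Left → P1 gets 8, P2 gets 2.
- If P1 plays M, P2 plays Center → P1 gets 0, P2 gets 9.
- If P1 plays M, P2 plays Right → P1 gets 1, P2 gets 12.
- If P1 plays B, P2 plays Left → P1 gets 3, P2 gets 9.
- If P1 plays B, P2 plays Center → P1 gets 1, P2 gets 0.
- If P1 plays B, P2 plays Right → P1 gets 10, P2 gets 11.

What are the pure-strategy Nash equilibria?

P1 against Left: payoffs 0, 8, 3 → best response M.
P1 against Center: payoffs 3, 0, 1 → best response T.
P1 against Right: payoffs 0, 1, 10 → best response B.
P2 against T: payoffs 8, 12, 2 → best response Center.
P2 against M: payoffs 2, 9, 12 → best response Right.
P2 against B: payoffs 9, 0, 11 → best response Right.
Mutual best responses: (T, Center); (B, Right).

Pure-strategy Nash equilibria: (T, Center) and (B, Right)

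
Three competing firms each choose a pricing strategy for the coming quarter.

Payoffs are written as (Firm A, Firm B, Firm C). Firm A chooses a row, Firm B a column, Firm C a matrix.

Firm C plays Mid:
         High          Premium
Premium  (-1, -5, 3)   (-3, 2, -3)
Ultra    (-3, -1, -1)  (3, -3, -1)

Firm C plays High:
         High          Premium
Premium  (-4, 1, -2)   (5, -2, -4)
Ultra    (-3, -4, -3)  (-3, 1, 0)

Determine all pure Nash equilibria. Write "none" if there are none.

This game has no pure Nash equilibrium.

(Premium, High, Mid): Firm B can switch to Premium (-5 → 2). Not NE.
(Premium, High, High): Firm A can switch to Ultra (-4 → -3). Not NE.
(Premium, Premium, Mid): Firm A can switch to Ultra (-3 → 3). Not NE.
(Premium, Premium, High): Firm B can switch to High (-2 → 1). Not NE.
(Ultra, High, Mid): Firm A can switch to Premium (-3 → -1). Not NE.
(Ultra, High, High): Firm B can switch to Premium (-4 → 1). Not NE.
(Ultra, Premium, Mid): Firm B can switch to High (-3 → -1). Not NE.
(Ultra, Premium, High): Firm A can switch to Premium (-3 → 5). Not NE.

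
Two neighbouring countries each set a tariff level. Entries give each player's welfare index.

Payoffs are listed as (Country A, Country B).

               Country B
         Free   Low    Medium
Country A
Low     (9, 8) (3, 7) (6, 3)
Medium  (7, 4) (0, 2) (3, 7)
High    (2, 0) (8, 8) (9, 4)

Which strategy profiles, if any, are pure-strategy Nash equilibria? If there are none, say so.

Mark each player's best response to every combination of opponents' strategies; a profile where every player is best-responding is a pure Nash equilibrium.
Country A against Free: payoffs 9, 7, 2 → best response Low.
Country A against Low: payoffs 3, 0, 8 → best response High.
Country A against Medium: payoffs 6, 3, 9 → best response High.
Country B against Low: payoffs 8, 7, 3 → best response Free.
Country B against Medium: payoffs 4, 2, 7 → best response Medium.
Country B against High: payoffs 0, 8, 4 → best response Low.
Mutual best responses: (Low, Free); (High, Low).

(Low, Free); (High, Low)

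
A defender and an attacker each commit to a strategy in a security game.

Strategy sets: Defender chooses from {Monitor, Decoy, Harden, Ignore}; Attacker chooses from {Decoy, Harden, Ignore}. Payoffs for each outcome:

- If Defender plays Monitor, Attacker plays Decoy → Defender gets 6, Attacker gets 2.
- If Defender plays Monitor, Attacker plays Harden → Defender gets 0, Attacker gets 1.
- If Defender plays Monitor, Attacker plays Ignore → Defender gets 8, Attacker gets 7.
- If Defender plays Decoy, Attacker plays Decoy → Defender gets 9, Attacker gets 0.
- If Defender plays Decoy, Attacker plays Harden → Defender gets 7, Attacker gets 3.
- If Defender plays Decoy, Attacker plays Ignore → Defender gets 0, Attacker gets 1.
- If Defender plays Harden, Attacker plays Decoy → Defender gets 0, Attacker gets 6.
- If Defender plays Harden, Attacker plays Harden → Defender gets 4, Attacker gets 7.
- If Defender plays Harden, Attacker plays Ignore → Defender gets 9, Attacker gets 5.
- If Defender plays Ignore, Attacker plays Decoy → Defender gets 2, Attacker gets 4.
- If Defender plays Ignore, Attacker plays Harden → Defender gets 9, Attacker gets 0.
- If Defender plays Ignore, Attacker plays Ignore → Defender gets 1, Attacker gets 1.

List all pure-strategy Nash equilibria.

(Monitor, Decoy): Defender can switch to Decoy (6 → 9). Not NE.
(Monitor, Harden): Defender can switch to Decoy (0 → 7). Not NE.
(Monitor, Ignore): Defender can switch to Harden (8 → 9). Not NE.
(Decoy, Decoy): Attacker can switch to Harden (0 → 3). Not NE.
(Decoy, Harden): Defender can switch to Ignore (7 → 9). Not NE.
(Decoy, Ignore): Defender can switch to Monitor (0 → 8). Not NE.
(Harden, Decoy): Defender can switch to Monitor (0 → 6). Not NE.
(Harden, Harden): Defender can switch to Decoy (4 → 7). Not NE.
(The remaining 4 profiles each have a profitable deviation by the same check.)

none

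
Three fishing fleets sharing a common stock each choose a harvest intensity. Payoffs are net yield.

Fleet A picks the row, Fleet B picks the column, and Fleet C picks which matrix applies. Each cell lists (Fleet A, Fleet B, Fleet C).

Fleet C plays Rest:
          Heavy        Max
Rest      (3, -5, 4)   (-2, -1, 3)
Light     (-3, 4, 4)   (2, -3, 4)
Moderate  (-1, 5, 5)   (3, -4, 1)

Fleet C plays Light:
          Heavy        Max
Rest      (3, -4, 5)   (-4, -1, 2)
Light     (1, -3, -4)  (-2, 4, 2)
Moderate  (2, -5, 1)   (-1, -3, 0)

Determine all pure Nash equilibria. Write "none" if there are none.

Check each profile: it is a Nash equilibrium iff no player can strictly gain by switching unilaterally.
(Rest, Heavy, Rest): Fleet B can switch to Max (-5 → -1). Not NE.
(Rest, Heavy, Light): Fleet B can switch to Max (-4 → -1). Not NE.
(Rest, Max, Rest): Fleet A can switch to Light (-2 → 2). Not NE.
(Rest, Max, Light): Fleet A can switch to Light (-4 → -2). Not NE.
(Light, Heavy, Rest): Fleet A can switch to Rest (-3 → 3). Not NE.
(Light, Heavy, Light): Fleet A can switch to Rest (1 → 3). Not NE.
(Light, Max, Rest): Fleet A can switch to Moderate (2 → 3). Not NE.
(Light, Max, Light): Fleet A can switch to Moderate (-2 → -1). Not NE.
(Moderate, Heavy, Rest): Fleet A can switch to Rest (-1 → 3). Not NE.
(Moderate, Heavy, Light): Fleet A can switch to Rest (2 → 3). Not NE.
(Moderate, Max, Rest): Fleet B can switch to Heavy (-4 → 5). Not NE.
(Moderate, Max, Light): Fleet C can switch to Rest (0 → 1). Not NE.

This game has no pure Nash equilibrium.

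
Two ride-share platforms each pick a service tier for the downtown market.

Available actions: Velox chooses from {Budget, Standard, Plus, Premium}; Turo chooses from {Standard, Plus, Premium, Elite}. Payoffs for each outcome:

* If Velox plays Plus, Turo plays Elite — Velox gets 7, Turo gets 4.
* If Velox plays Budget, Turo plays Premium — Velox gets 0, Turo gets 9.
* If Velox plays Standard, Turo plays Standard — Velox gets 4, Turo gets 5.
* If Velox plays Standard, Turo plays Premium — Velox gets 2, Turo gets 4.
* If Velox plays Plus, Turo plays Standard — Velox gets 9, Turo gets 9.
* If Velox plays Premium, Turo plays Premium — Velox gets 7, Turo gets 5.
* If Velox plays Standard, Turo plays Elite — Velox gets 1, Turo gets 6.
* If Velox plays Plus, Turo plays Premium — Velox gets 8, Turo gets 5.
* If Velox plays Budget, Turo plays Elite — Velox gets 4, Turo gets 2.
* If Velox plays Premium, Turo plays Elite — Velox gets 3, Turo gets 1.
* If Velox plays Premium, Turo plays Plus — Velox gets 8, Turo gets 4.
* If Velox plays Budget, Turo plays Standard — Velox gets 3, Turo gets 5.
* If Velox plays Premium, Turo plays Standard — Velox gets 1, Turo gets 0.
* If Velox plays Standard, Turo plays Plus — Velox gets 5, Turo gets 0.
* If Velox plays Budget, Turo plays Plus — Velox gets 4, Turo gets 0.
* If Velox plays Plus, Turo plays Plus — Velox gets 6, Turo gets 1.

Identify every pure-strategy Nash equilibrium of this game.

For each strategy profile, look for a profitable unilateral deviation.
(Budget, Standard): Velox can switch to Standard (3 → 4). Not NE.
(Budget, Plus): Velox can switch to Standard (4 → 5). Not NE.
(Budget, Premium): Velox can switch to Standard (0 → 2). Not NE.
(Budget, Elite): Velox can switch to Plus (4 → 7). Not NE.
(Standard, Standard): Velox can switch to Plus (4 → 9). Not NE.
(Standard, Plus): Velox can switch to Plus (5 → 6). Not NE.
(Plus, Standard): Velox gets 9, best alternative 4; Turo gets 9, best alternative 5. No profitable deviation — NE.
(The remaining 9 profiles each have a profitable deviation by the same check.)

The unique pure-strategy Nash equilibrium is (Plus, Standard).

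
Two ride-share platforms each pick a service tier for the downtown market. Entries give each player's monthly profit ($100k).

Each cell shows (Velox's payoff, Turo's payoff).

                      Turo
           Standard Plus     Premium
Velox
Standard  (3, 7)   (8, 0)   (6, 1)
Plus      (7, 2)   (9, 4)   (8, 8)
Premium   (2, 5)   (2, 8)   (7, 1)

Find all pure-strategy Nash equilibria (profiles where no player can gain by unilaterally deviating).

(Plus, Premium)

For each strategy profile, look for a profitable unilateral deviation.
(Standard, Standard): Velox can switch to Plus (3 → 7). Not NE.
(Standard, Plus): Velox can switch to Plus (8 → 9). Not NE.
(Standard, Premium): Velox can switch to Plus (6 → 8). Not NE.
(Plus, Standard): Turo can switch to Plus (2 → 4). Not NE.
(Plus, Plus): Turo can switch to Premium (4 → 8). Not NE.
(Plus, Premium): Velox gets 8, best alternative 7; Turo gets 8, best alternative 4. No profitable deviation — NE.
(Premium, Standard): Velox can switch to Standard (2 → 3). Not NE.
(Premium, Plus): Velox can switch to Standard (2 → 8). Not NE.
(Premium, Premium): Velox can switch to Plus (7 → 8). Not NE.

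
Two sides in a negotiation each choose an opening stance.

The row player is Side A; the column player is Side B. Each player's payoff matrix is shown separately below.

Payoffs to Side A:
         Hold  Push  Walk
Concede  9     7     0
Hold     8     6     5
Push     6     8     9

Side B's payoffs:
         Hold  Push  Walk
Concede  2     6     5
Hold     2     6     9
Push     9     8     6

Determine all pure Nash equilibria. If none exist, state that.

No pure-strategy Nash equilibrium.

Side A against Hold: payoffs 9, 8, 6 → best response Concede.
Side A against Push: payoffs 7, 6, 8 → best response Push.
Side A against Walk: payoffs 0, 5, 9 → best response Push.
Side B against Concede: payoffs 2, 6, 5 → best response Push.
Side B against Hold: payoffs 2, 6, 9 → best response Walk.
Side B against Push: payoffs 9, 8, 6 → best response Hold.
No profile is a mutual best response for all players.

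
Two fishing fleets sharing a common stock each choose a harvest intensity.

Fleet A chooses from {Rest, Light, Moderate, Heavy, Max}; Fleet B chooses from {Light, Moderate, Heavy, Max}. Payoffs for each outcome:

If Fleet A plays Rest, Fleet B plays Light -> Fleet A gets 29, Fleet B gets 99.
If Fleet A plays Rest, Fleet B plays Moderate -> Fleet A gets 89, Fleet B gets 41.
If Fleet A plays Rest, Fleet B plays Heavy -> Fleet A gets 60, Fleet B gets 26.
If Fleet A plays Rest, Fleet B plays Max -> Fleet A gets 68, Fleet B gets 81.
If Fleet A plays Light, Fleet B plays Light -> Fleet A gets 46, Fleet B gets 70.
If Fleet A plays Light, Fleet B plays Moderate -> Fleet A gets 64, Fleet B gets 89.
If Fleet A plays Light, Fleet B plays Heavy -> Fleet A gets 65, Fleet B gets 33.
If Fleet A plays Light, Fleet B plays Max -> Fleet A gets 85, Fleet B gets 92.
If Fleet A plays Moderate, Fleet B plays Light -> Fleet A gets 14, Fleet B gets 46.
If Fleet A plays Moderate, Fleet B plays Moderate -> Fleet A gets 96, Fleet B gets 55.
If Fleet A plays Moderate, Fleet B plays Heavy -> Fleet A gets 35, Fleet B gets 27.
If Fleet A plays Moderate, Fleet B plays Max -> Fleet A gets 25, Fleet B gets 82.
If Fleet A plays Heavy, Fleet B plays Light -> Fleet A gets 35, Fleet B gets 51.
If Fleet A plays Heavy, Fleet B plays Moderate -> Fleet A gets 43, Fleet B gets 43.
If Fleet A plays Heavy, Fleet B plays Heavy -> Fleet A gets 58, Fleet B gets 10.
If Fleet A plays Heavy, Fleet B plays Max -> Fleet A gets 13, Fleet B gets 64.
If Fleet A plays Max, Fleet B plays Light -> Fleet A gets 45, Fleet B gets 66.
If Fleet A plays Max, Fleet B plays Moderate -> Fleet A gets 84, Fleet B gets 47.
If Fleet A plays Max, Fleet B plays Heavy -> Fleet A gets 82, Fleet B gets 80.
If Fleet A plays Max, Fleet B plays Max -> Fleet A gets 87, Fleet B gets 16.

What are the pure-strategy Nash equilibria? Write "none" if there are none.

The unique pure-strategy Nash equilibrium is (Max, Heavy).

(Rest, Light): Fleet A can switch to Light (29 → 46). Not NE.
(Rest, Moderate): Fleet A can switch to Moderate (89 → 96). Not NE.
(Rest, Heavy): Fleet A can switch to Light (60 → 65). Not NE.
(Rest, Max): Fleet A can switch to Light (68 → 85). Not NE.
(Light, Light): Fleet B can switch to Moderate (70 → 89). Not NE.
(Light, Moderate): Fleet A can switch to Rest (64 → 89). Not NE.
(Light, Heavy): Fleet A can switch to Max (65 → 82). Not NE.
(Light, Max): Fleet A can switch to Max (85 → 87). Not NE.
(Moderate, Light): Fleet A can switch to Rest (14 → 29). Not NE.
(Moderate, Moderate): Fleet B can switch to Max (55 → 82). Not NE.
(Moderate, Heavy): Fleet A can switch to Rest (35 → 60). Not NE.
(Moderate, Max): Fleet A can switch to Rest (25 → 68). Not NE.
(Max, Heavy): Fleet A gets 82, best alternative 65; Fleet B gets 80, best alternative 66. No profitable deviation — NE.
(The remaining 7 profiles each have a profitable deviation by the same check.)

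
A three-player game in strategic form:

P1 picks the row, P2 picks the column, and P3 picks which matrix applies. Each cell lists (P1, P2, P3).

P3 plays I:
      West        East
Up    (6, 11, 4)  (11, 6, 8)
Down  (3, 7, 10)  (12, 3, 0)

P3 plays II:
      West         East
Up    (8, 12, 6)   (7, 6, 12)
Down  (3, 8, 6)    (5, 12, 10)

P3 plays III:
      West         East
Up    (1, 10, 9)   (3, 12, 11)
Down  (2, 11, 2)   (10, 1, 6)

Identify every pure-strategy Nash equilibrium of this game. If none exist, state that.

none

P1 against (West, I): payoffs 6, 3 → best response Up.
P1 against (West, II): payoffs 8, 3 → best response Up.
P1 against (West, III): payoffs 1, 2 → best response Down.
P1 against (East, I): payoffs 11, 12 → best response Down.
P1 against (East, II): payoffs 7, 5 → best response Up.
P1 against (East, III): payoffs 3, 10 → best response Down.
P2 against (Up, I): payoffs 11, 6 → best response West.
P2 against (Up, II): payoffs 12, 6 → best response West.
P2 against (Up, III): payoffs 10, 12 → best response East.
P2 against (Down, I): payoffs 7, 3 → best response West.
P2 against (Down, II): payoffs 8, 12 → best response East.
P2 against (Down, III): payoffs 11, 1 → best response West.
P3 against (Up, West): payoffs 4, 6, 9 → best response III.
P3 against (Up, East): payoffs 8, 12, 11 → best response II.
P3 against (Down, West): payoffs 10, 6, 2 → best response I.
P3 against (Down, East): payoffs 0, 10, 6 → best response II.
No profile is a mutual best response for all players.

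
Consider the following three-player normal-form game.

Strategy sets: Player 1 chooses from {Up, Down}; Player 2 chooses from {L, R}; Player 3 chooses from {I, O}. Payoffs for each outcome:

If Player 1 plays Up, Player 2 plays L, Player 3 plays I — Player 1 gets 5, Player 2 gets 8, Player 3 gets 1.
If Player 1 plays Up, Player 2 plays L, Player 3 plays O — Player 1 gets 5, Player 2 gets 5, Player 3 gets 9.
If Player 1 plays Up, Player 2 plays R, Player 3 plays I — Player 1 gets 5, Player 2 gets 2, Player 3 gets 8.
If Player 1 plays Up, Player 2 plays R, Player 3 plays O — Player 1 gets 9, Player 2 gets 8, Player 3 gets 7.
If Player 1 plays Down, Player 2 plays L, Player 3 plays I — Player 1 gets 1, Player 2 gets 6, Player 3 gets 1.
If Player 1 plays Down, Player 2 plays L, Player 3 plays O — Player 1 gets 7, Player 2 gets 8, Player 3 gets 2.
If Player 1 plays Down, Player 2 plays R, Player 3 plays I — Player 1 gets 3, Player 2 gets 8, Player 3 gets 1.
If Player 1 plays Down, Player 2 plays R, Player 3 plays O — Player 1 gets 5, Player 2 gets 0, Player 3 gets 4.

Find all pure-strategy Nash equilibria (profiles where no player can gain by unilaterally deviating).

Player 1 against (L, I): payoffs 5, 1 → best response Up.
Player 1 against (L, O): payoffs 5, 7 → best response Down.
Player 1 against (R, I): payoffs 5, 3 → best response Up.
Player 1 against (R, O): payoffs 9, 5 → best response Up.
Player 2 against (Up, I): payoffs 8, 2 → best response L.
Player 2 against (Up, O): payoffs 5, 8 → best response R.
Player 2 against (Down, I): payoffs 6, 8 → best response R.
Player 2 against (Down, O): payoffs 8, 0 → best response L.
Player 3 against (Up, L): payoffs 1, 9 → best response O.
Player 3 against (Up, R): payoffs 8, 7 → best response I.
Player 3 against (Down, L): payoffs 1, 2 → best response O.
Player 3 against (Down, R): payoffs 1, 4 → best response O.
Mutual best responses: (Down, L, O).

(Down, L, O)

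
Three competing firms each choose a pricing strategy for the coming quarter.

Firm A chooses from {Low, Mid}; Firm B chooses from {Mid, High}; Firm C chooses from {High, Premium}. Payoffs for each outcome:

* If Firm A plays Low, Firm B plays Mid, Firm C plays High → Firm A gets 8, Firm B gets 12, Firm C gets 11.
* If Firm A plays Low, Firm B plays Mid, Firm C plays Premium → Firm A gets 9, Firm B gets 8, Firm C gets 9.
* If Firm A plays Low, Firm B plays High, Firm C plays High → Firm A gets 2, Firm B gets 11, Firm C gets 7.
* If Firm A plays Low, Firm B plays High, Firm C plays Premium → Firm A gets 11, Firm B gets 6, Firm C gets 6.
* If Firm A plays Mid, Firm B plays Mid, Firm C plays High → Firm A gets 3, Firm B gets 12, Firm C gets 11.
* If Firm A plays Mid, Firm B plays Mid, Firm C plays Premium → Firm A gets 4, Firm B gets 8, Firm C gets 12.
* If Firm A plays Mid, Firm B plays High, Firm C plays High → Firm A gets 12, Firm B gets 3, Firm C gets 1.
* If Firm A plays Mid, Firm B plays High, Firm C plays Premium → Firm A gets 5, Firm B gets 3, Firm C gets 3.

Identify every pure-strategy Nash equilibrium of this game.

(Low, Mid, High): Firm A gets 8, best alternative 3; Firm B gets 12, best alternative 11; Firm C gets 11, best alternative 9. No profitable deviation — NE.
(Low, Mid, Premium): Firm C can switch to High (9 → 11). Not NE.
(Low, High, High): Firm A can switch to Mid (2 → 12). Not NE.
(Low, High, Premium): Firm B can switch to Mid (6 → 8). Not NE.
(Mid, Mid, High): Firm A can switch to Low (3 → 8). Not NE.
(Mid, Mid, Premium): Firm A can switch to Low (4 → 9). Not NE.
(Mid, High, High): Firm B can switch to Mid (3 → 12). Not NE.
(Mid, High, Premium): Firm A can switch to Low (5 → 11). Not NE.

(Low, Mid, High)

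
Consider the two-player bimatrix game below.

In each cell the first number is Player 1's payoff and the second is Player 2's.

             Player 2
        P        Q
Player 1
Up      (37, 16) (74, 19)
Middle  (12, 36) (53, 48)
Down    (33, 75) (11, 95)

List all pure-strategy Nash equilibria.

(Up, P): Player 2 can switch to Q (16 → 19). Not NE.
(Up, Q): Player 1 gets 74, best alternative 53; Player 2 gets 19, best alternative 16. No profitable deviation — NE.
(Middle, P): Player 1 can switch to Up (12 → 37). Not NE.
(Middle, Q): Player 1 can switch to Up (53 → 74). Not NE.
(Down, P): Player 1 can switch to Up (33 → 37). Not NE.
(Down, Q): Player 1 can switch to Up (11 → 74). Not NE.

Pure NE: (Up, Q)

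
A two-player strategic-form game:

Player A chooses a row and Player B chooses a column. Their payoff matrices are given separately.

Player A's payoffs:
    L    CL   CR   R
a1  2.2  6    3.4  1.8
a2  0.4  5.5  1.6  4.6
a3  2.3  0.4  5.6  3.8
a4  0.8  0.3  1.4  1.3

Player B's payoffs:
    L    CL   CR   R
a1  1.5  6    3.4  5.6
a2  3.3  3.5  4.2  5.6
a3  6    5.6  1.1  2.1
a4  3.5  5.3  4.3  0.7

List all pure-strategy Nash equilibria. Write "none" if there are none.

The pure Nash equilibria are (a1, CL) and (a2, R) and (a3, L).

Player A against L: payoffs 2.2, 0.4, 2.3, 0.8 → best response a3.
Player A against CL: payoffs 6, 5.5, 0.4, 0.3 → best response a1.
Player A against CR: payoffs 3.4, 1.6, 5.6, 1.4 → best response a3.
Player A against R: payoffs 1.8, 4.6, 3.8, 1.3 → best response a2.
Player B against a1: payoffs 1.5, 6, 3.4, 5.6 → best response CL.
Player B against a2: payoffs 3.3, 3.5, 4.2, 5.6 → best response R.
Player B against a3: payoffs 6, 5.6, 1.1, 2.1 → best response L.
Player B against a4: payoffs 3.5, 5.3, 4.3, 0.7 → best response CL.
Mutual best responses: (a1, CL); (a2, R); (a3, L).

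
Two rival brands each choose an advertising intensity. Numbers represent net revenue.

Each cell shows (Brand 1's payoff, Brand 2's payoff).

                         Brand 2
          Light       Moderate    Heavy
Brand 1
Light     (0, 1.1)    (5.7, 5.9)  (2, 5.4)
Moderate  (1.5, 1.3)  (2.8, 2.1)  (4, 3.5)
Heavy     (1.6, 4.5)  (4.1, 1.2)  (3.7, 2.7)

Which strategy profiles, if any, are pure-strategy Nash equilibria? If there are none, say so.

The pure Nash equilibria are (Light, Moderate) and (Moderate, Heavy) and (Heavy, Light).

Brand 1 against Light: payoffs 0, 1.5, 1.6 → best response Heavy.
Brand 1 against Moderate: payoffs 5.7, 2.8, 4.1 → best response Light.
Brand 1 against Heavy: payoffs 2, 4, 3.7 → best response Moderate.
Brand 2 against Light: payoffs 1.1, 5.9, 5.4 → best response Moderate.
Brand 2 against Moderate: payoffs 1.3, 2.1, 3.5 → best response Heavy.
Brand 2 against Heavy: payoffs 4.5, 1.2, 2.7 → best response Light.
Mutual best responses: (Light, Moderate); (Moderate, Heavy); (Heavy, Light).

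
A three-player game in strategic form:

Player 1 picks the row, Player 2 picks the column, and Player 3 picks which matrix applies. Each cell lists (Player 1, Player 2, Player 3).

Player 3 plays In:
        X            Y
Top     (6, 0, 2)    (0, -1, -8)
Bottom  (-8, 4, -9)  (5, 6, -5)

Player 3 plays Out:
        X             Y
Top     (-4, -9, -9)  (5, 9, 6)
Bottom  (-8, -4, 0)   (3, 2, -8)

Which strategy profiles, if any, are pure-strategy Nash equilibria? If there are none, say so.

Check each profile: it is a Nash equilibrium iff no player can strictly gain by switching unilaterally.
(Top, X, In): Player 1 gets 6, best alternative -8; Player 2 gets 0, best alternative -1; Player 3 gets 2, best alternative -9. No profitable deviation — NE.
(Top, X, Out): Player 2 can switch to Y (-9 → 9). Not NE.
(Top, Y, In): Player 1 can switch to Bottom (0 → 5). Not NE.
(Top, Y, Out): Player 1 gets 5, best alternative 3; Player 2 gets 9, best alternative -9; Player 3 gets 6, best alternative -8. No profitable deviation — NE.
(Bottom, X, In): Player 1 can switch to Top (-8 → 6). Not NE.
(Bottom, X, Out): Player 1 can switch to Top (-8 → -4). Not NE.
(Bottom, Y, In): Player 1 gets 5, best alternative 0; Player 2 gets 6, best alternative 4; Player 3 gets -5, best alternative -8. No profitable deviation — NE.
(Bottom, Y, Out): Player 1 can switch to Top (3 → 5). Not NE.

The pure Nash equilibria are (Top, X, In), (Top, Y, Out), (Bottom, Y, In).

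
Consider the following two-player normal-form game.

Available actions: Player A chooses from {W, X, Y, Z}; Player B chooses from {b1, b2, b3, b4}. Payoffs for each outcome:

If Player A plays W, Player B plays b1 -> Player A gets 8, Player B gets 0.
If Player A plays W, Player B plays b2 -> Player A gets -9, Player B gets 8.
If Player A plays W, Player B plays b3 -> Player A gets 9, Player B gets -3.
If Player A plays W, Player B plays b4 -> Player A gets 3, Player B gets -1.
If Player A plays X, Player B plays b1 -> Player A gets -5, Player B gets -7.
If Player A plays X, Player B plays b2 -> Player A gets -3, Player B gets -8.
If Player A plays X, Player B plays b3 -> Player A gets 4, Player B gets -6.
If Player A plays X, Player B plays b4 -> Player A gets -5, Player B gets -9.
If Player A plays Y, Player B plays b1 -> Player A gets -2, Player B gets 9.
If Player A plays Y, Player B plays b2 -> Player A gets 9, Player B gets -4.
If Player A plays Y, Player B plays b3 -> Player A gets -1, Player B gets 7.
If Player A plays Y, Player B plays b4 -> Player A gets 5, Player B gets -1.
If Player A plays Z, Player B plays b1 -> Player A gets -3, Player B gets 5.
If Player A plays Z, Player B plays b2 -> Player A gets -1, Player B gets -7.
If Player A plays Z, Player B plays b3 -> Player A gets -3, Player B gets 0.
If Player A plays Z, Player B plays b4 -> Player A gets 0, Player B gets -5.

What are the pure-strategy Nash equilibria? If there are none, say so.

No pure-strategy Nash equilibrium.

For each player, find the best response to each opponent profile; mutual best responses are the pure NE.
Player A against b1: payoffs 8, -5, -2, -3 → best response W.
Player A against b2: payoffs -9, -3, 9, -1 → best response Y.
Player A against b3: payoffs 9, 4, -1, -3 → best response W.
Player A against b4: payoffs 3, -5, 5, 0 → best response Y.
Player B against W: payoffs 0, 8, -3, -1 → best response b2.
Player B against X: payoffs -7, -8, -6, -9 → best response b3.
Player B against Y: payoffs 9, -4, 7, -1 → best response b1.
Player B against Z: payoffs 5, -7, 0, -5 → best response b1.
No profile is a mutual best response for all players.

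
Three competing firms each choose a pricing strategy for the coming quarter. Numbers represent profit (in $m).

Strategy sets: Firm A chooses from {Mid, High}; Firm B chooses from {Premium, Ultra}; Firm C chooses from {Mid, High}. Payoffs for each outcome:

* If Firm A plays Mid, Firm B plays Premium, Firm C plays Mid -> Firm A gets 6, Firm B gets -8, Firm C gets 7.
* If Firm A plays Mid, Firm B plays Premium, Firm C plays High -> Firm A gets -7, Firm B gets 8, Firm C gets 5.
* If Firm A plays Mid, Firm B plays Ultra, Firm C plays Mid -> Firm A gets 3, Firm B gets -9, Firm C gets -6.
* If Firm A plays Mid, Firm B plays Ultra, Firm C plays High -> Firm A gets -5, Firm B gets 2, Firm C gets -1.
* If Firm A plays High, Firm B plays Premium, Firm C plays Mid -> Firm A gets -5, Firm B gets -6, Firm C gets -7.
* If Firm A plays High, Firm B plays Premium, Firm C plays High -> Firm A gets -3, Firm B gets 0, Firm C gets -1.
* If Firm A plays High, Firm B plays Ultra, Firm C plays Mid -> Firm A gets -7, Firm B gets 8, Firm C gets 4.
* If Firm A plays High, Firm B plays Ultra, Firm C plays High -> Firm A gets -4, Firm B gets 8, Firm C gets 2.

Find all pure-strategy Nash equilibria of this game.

(Mid, Premium, Mid)

(Mid, Premium, Mid): Firm A gets 6, best alternative -5; Firm B gets -8, best alternative -9; Firm C gets 7, best alternative 5. No profitable deviation — NE.
(Mid, Premium, High): Firm A can switch to High (-7 → -3). Not NE.
(Mid, Ultra, Mid): Firm B can switch to Premium (-9 → -8). Not NE.
(Mid, Ultra, High): Firm A can switch to High (-5 → -4). Not NE.
(High, Premium, Mid): Firm A can switch to Mid (-5 → 6). Not NE.
(High, Premium, High): Firm B can switch to Ultra (0 → 8). Not NE.
(High, Ultra, Mid): Firm A can switch to Mid (-7 → 3). Not NE.
(The remaining 1 profile has a profitable deviation by the same check.)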